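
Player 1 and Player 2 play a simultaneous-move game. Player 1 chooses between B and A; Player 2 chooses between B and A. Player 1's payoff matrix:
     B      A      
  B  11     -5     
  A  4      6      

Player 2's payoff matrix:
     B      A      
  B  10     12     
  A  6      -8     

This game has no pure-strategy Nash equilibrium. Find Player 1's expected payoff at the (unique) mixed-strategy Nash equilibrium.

Player 1's indifference between B and A determines Player 2's mixing probability q:
  Player 1's payoff from B: q·11 + (1−q)·(-5) = 16q - 5
  Player 1's payoff from A: q·4 + (1−q)·6 = -2q + 6
  16q - 5 = -2q + 6  ⇒  18q = 11  ⇒  q = 11/18.
At equilibrium Player 1 is indifferent across rows, so Player 1's payoff equals the payoff from B: (11/18)·11 + (7/18)·(-5) = 43/9.

43/9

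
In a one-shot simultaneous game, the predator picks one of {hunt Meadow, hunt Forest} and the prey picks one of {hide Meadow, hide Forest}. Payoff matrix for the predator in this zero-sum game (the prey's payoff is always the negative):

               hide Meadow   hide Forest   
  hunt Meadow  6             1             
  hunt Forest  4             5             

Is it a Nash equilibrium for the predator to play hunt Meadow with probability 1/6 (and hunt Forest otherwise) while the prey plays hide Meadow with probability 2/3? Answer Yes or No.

Check the prey's indifference given the predator's mix p = 1/6:
  payoff from hide Meadow = -13/3; payoff from hide Forest = -13/3 — equal.
Check the predator's indifference given the prey's mix q = 2/3:
  payoff from hunt Meadow = 13/3; payoff from hunt Forest = 13/3 — equal.
Both players are indifferent, so neither can profitably deviate.

Yes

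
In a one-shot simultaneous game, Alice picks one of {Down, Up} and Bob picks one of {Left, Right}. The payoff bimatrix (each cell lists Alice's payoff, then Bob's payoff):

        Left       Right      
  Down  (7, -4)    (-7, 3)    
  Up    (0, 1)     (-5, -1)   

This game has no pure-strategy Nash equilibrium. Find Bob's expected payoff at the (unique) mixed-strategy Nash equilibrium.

Set Bob's expected payoff from Left equal to that from Right:
  Bob's expected payoff from Left: p·(-4) + (1−p)·1 = -5p + 1
  Bob's expected payoff from Right: p·3 + (1−p)·(-1) = 4p - 1
  -5p + 1 = 4p - 1  ⇒  -9p = -2  ⇒  p = 2/9.
At equilibrium Bob is indifferent across columns, so Bob's payoff equals the payoff from Left: (2/9)·(-4) + (7/9)·1 = -1/9.

-1/9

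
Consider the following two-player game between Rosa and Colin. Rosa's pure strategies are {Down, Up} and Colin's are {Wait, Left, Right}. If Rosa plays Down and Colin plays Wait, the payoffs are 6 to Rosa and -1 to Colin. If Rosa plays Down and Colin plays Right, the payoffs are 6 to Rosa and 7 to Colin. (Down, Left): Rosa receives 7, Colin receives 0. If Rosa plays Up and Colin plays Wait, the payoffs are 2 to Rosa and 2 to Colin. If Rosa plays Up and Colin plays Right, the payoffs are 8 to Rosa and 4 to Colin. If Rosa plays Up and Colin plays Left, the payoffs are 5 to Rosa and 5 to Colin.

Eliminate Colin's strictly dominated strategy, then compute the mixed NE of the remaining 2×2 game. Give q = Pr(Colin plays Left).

Colin's strategy Wait is strictly dominated by Left: 0 > -1 and 5 > 2. Eliminate Wait.
Colin's mix must leave Rosa indifferent between Down and Up.
  Rosa's payoff to Down: q·7 + (1−q)·6 = q + 6
  Rosa's payoff to Up: q·5 + (1−q)·8 = -3q + 8
  q + 6 = -3q + 8  ⇒  4q = 2  ⇒  q = 1/2.

q = 1/2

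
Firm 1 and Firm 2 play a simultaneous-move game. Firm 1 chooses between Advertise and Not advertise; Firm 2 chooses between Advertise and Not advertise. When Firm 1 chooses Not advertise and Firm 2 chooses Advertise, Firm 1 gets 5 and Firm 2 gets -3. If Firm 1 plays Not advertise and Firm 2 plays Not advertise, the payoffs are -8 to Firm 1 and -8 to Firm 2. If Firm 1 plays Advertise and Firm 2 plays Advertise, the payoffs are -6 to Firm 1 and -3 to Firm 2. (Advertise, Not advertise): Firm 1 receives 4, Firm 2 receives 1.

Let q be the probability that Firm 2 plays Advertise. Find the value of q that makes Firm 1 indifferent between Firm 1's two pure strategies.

Firm 2's mix must leave Firm 1 indifferent between Advertise and Not advertise.
  Firm 1's expected payoff from Advertise: q·(-6) + (1−q)·4 = -10q + 4
  Firm 1's expected payoff from Not advertise: q·5 + (1−q)·(-8) = 13q - 8
  -10q + 4 = 13q - 8  ⇒  -23q = -12  ⇒  q = 12/23.

q = 12/23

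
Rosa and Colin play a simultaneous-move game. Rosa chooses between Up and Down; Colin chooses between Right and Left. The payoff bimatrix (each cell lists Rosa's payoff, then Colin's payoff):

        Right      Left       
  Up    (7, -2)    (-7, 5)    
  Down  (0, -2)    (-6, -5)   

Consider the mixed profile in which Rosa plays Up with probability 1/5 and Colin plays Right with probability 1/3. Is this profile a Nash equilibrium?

No

Given Rosa's mix p = 1/5, Colin's payoff from Right is -2 but from Left is -3. Colin strictly prefers Right, so Colin would not mix.
So the proposed profile is not a Nash equilibrium.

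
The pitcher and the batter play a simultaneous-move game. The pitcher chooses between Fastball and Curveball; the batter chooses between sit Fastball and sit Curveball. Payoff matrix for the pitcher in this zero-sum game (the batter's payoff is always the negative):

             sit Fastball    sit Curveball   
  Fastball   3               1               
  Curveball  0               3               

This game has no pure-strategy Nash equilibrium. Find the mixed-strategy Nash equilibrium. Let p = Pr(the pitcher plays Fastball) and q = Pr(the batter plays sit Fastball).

For the batter to be willing to mix, the batter must be indifferent between sit Fastball and sit Curveball, which pins down the pitcher's mix.
  the batter's expected payoff from sit Fastball: p·(-3) + (1−p)·0 = -3p
  the batter's expected payoff from sit Curveball: p·(-1) + (1−p)·(-3) = 2p - 3
  -3p = 2p - 3  ⇒  -5p = -3  ⇒  p = 3/5.
The pitcher's indifference between Fastball and Curveball determines the batter's mixing probability q:
  the pitcher's payoff to Fastball: q·3 + (1−q)·1 = 2q + 1
  the pitcher's payoff to Curveball: q·0 + (1−q)·3 = -3q + 3
  2q + 1 = -3q + 3  ⇒  5q = 2  ⇒  q = 2/5.

p = 3/5, q = 2/5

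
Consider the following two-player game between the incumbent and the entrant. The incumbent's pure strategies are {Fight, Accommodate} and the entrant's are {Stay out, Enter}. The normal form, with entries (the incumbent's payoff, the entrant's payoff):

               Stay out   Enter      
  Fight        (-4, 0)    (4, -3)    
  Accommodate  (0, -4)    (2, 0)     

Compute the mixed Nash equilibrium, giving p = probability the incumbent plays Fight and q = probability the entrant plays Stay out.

p = 4/7, q = 1/3

For the entrant to be willing to mix, the entrant must be indifferent between Stay out and Enter, which pins down the incumbent's mix.
  the entrant's payoff to Stay out: p·0 + (1−p)·(-4) = 4p - 4
  the entrant's payoff to Enter: p·(-3) + (1−p)·0 = -3p
  4p - 4 = -3p  ⇒  7p = 4  ⇒  p = 4/7.
In a mixed equilibrium the incumbent is indifferent between Fight and Accommodate; this condition fixes q.
  the incumbent's payoff from Fight: q·(-4) + (1−q)·4 = -8q + 4
  the incumbent's payoff from Accommodate: q·0 + (1−q)·2 = -2q + 2
  -8q + 4 = -2q + 2  ⇒  -6q = -2  ⇒  q = 1/3.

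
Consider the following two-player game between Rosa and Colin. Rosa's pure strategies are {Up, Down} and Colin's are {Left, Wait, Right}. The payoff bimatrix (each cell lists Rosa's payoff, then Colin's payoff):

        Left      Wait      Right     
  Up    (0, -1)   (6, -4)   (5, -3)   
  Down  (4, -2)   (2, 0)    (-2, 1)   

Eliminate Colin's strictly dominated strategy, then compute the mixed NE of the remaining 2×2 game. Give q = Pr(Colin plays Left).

q = 7/11

Colin's strategy Wait is strictly dominated by Right: -3 > -4 and 1 > 0. Eliminate Wait.
For Rosa to be willing to mix, Rosa must be indifferent between Up and Down, which pins down Colin's mix.
  Rosa's payoff to Up: q·0 + (1−q)·5 = -5q + 5
  Rosa's payoff to Down: q·4 + (1−q)·(-2) = 6q - 2
  -5q + 5 = 6q - 2  ⇒  -11q = -7  ⇒  q = 7/11.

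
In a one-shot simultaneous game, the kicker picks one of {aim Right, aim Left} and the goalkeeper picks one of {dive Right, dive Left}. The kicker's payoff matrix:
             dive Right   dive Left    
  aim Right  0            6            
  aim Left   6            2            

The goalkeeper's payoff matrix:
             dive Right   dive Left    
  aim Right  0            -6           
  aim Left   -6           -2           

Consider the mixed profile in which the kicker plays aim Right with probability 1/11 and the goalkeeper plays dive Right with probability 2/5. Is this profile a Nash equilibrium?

No

Given the kicker's mix p = 1/11, the goalkeeper's payoff from dive Right is -60/11 but from dive Left is -26/11. The goalkeeper strictly prefers dive Left, so the goalkeeper would not mix.
So the proposed profile is not a Nash equilibrium.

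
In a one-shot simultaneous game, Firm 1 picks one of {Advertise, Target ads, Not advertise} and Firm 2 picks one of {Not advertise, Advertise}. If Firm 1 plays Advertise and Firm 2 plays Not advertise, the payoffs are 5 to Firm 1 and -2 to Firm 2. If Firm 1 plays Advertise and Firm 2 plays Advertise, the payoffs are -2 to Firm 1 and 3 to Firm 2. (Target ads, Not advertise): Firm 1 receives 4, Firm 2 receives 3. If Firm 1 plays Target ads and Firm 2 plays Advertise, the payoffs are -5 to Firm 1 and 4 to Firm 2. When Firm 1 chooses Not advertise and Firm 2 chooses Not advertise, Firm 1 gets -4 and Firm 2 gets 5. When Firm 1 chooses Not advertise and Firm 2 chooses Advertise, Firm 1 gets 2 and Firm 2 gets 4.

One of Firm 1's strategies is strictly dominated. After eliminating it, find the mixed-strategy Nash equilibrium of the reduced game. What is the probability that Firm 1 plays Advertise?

p = 1/6

Firm 1's strategy Target ads is strictly dominated by Advertise: 5 > 4 and -2 > -5. Eliminate Target ads.
Set Firm 2's expected payoff from Not advertise equal to that from Advertise:
  Firm 2's payoff to Not advertise: p·(-2) + (1−p)·5 = -7p + 5
  Firm 2's payoff to Advertise: p·3 + (1−p)·4 = -p + 4
  -7p + 5 = -p + 4  ⇒  -6p = -1  ⇒  p = 1/6.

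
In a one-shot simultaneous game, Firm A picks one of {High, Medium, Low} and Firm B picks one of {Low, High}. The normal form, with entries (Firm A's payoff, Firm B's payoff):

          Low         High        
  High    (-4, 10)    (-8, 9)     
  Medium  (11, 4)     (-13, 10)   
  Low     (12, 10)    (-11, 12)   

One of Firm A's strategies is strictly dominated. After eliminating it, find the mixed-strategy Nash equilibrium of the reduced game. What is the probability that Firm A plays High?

Firm A's strategy Medium is strictly dominated by Low: 12 > 11 and -11 > -13. Eliminate Medium.
For Firm B to be willing to mix, Firm B must be indifferent between Low and High, which pins down Firm A's mix.
  Firm B's payoff to Low: p·10 + (1−p)·10 = 10
  Firm B's payoff to High: p·9 + (1−p)·12 = -3p + 12
  10 = -3p + 12  ⇒  3p = 2  ⇒  p = 2/3.

p = 2/3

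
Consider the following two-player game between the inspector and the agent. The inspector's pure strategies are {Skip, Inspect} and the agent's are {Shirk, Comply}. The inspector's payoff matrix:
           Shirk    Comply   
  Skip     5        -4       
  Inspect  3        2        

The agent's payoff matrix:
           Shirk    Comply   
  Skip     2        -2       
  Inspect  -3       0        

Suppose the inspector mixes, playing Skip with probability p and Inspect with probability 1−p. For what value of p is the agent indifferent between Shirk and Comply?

Set the agent's expected payoff from Shirk equal to that from Comply:
  the agent's payoff from Shirk: p·2 + (1−p)·(-3) = 5p - 3
  the agent's payoff from Comply: p·(-2) + (1−p)·0 = -2p
  5p - 3 = -2p  ⇒  7p = 3  ⇒  p = 3/7.

p = 3/7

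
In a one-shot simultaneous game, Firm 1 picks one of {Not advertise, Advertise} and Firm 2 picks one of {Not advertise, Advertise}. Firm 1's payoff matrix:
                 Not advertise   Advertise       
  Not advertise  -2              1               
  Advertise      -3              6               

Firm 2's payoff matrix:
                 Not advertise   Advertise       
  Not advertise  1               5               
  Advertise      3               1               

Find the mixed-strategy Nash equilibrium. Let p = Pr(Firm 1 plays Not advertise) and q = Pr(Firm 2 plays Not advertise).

Set Firm 2's expected payoff from Not advertise equal to that from Advertise:
  Firm 2's expected payoff from Not advertise: p·1 + (1−p)·3 = -2p + 3
  Firm 2's expected payoff from Advertise: p·5 + (1−p)·1 = 4p + 1
  -2p + 3 = 4p + 1  ⇒  -6p = -2  ⇒  p = 1/3.
Set Firm 1's expected payoff from Not advertise equal to that from Advertise:
  Firm 1's payoff to Not advertise: q·(-2) + (1−q)·1 = -3q + 1
  Firm 1's payoff to Advertise: q·(-3) + (1−q)·6 = -9q + 6
  -3q + 1 = -9q + 6  ⇒  6q = 5  ⇒  q = 5/6.

p = 1/3, q = 5/6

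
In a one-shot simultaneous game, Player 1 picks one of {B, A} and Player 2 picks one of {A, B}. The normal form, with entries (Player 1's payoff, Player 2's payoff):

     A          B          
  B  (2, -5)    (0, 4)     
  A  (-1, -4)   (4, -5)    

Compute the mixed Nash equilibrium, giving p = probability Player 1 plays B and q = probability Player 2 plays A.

Player 1's mix must leave Player 2 indifferent between A and B.
  Player 2's payoff from A: p·(-5) + (1−p)·(-4) = -p - 4
  Player 2's payoff from B: p·4 + (1−p)·(-5) = 9p - 5
  -p - 4 = 9p - 5  ⇒  -10p = -1  ⇒  p = 1/10.
Player 1's indifference between B and A determines Player 2's mixing probability q:
  Player 1's expected payoff from B: q·2 + (1−q)·0 = 2q
  Player 1's expected payoff from A: q·(-1) + (1−q)·4 = -5q + 4
  2q = -5q + 4  ⇒  7q = 4  ⇒  q = 4/7.

p = 1/10, q = 4/7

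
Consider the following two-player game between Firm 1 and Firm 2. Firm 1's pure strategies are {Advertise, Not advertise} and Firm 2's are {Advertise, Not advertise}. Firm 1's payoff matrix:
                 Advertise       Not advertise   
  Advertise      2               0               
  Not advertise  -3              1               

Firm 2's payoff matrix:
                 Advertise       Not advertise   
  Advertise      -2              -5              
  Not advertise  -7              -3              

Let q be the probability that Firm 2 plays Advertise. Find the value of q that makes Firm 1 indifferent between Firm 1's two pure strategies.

q = 1/6

Firm 2's mix must leave Firm 1 indifferent between Advertise and Not advertise.
  Firm 1's expected payoff from Advertise: q·2 + (1−q)·0 = 2q
  Firm 1's expected payoff from Not advertise: q·(-3) + (1−q)·1 = -4q + 1
  2q = -4q + 1  ⇒  6q = 1  ⇒  q = 1/6.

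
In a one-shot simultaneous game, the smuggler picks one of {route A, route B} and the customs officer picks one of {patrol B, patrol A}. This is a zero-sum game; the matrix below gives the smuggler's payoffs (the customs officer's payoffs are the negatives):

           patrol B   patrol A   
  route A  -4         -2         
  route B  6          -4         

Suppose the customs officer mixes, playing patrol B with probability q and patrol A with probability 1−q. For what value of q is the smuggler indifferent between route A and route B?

The smuggler's indifference between route A and route B determines the customs officer's mixing probability q:
  the smuggler's payoff to route A: q·(-4) + (1−q)·(-2) = -2q - 2
  the smuggler's payoff to route B: q·6 + (1−q)·(-4) = 10q - 4
  -2q - 2 = 10q - 4  ⇒  -12q = -2  ⇒  q = 1/6.

q = 1/6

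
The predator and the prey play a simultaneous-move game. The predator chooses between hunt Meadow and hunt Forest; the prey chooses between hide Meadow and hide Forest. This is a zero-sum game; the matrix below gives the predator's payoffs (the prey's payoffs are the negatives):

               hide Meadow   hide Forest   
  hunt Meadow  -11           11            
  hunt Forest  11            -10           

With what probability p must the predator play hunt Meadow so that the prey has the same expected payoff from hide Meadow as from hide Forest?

p = 21/43

The prey's indifference between hide Meadow and hide Forest determines the predator's mixing probability p:
  the prey's payoff from hide Meadow: p·11 + (1−p)·(-11) = 22p - 11
  the prey's payoff from hide Forest: p·(-11) + (1−p)·10 = -21p + 10
  22p - 11 = -21p + 10  ⇒  43p = 21  ⇒  p = 21/43.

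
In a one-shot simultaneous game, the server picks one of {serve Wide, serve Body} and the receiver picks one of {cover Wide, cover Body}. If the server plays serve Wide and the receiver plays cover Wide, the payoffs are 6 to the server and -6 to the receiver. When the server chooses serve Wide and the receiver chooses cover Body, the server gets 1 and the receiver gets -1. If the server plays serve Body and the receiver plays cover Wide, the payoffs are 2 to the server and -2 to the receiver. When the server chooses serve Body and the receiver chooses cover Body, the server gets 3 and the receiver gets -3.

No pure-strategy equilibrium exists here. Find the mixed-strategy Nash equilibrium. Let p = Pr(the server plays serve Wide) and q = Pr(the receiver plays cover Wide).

p = 1/6, q = 1/3

For the receiver to be willing to mix, the receiver must be indifferent between cover Wide and cover Body, which pins down the server's mix.
  the receiver's payoff to cover Wide: p·(-6) + (1−p)·(-2) = -4p - 2
  the receiver's payoff to cover Body: p·(-1) + (1−p)·(-3) = 2p - 3
  -4p - 2 = 2p - 3  ⇒  -6p = -1  ⇒  p = 1/6.
For the server to be willing to mix, the server must be indifferent between serve Wide and serve Body, which pins down the receiver's mix.
  the server's payoff to serve Wide: q·6 + (1−q)·1 = 5q + 1
  the server's payoff to serve Body: q·2 + (1−q)·3 = -q + 3
  5q + 1 = -q + 3  ⇒  6q = 2  ⇒  q = 1/3.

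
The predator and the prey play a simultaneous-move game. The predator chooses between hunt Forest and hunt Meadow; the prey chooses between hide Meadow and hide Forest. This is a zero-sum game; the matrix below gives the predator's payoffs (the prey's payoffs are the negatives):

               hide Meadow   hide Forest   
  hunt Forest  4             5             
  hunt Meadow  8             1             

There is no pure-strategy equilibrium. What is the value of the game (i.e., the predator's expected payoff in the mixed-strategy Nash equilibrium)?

v = 9/2

For the predator to be willing to mix, the predator must be indifferent between hunt Forest and hunt Meadow, which pins down the prey's mix.
  the predator's expected payoff from hunt Forest: q·4 + (1−q)·5 = -q + 5
  the predator's expected payoff from hunt Meadow: q·8 + (1−q)·1 = 7q + 1
  -q + 5 = 7q + 1  ⇒  -8q = -4  ⇒  q = 1/2.
The value is the predator's expected payoff against this mix (using hunt Forest): (1/2)·4 + (1/2)·5 = 9/2.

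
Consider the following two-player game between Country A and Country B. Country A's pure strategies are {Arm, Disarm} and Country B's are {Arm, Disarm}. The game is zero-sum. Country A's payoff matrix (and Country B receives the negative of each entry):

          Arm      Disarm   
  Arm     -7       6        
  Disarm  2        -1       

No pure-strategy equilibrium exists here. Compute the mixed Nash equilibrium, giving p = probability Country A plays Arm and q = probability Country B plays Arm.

Country A's mix must leave Country B indifferent between Arm and Disarm.
  Country B's expected payoff from Arm: p·7 + (1−p)·(-2) = 9p - 2
  Country B's expected payoff from Disarm: p·(-6) + (1−p)·1 = -7p + 1
  9p - 2 = -7p + 1  ⇒  16p = 3  ⇒  p = 3/16.
In a mixed equilibrium Country A is indifferent between Arm and Disarm; this condition fixes q.
  Country A's expected payoff from Arm: q·(-7) + (1−q)·6 = -13q + 6
  Country A's expected payoff from Disarm: q·2 + (1−q)·(-1) = 3q - 1
  -13q + 6 = 3q - 1  ⇒  -16q = -7  ⇒  q = 7/16.

p = 3/16, q = 7/16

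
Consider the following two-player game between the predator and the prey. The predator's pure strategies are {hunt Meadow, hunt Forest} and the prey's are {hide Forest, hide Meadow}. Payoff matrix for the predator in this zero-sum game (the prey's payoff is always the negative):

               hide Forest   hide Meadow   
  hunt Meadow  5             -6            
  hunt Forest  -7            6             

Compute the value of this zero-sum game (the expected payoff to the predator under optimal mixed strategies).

v = -1/2

The prey's mix must leave the predator indifferent between hunt Meadow and hunt Forest.
  the predator's payoff to hunt Meadow: q·5 + (1−q)·(-6) = 11q - 6
  the predator's payoff to hunt Forest: q·(-7) + (1−q)·6 = -13q + 6
  11q - 6 = -13q + 6  ⇒  24q = 12  ⇒  q = 1/2.
The value is the predator's expected payoff against this mix (using hunt Meadow): (1/2)·5 + (1/2)·(-6) = -1/2.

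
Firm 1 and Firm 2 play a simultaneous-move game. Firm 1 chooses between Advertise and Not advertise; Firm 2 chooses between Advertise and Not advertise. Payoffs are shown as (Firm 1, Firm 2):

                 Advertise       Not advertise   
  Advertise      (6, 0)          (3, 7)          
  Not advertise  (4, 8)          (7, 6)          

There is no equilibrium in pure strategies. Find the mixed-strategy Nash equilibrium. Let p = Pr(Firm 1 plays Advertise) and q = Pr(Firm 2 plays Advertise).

p = 2/9, q = 2/3

Set Firm 2's expected payoff from Advertise equal to that from Not advertise:
  Firm 2's payoff from Advertise: p·0 + (1−p)·8 = -8p + 8
  Firm 2's payoff from Not advertise: p·7 + (1−p)·6 = p + 6
  -8p + 8 = p + 6  ⇒  -9p = -2  ⇒  p = 2/9.
Firm 1's indifference between Advertise and Not advertise determines Firm 2's mixing probability q:
  Firm 1's payoff to Advertise: q·6 + (1−q)·3 = 3q + 3
  Firm 1's payoff to Not advertise: q·4 + (1−q)·7 = -3q + 7
  3q + 3 = -3q + 7  ⇒  6q = 4  ⇒  q = 2/3.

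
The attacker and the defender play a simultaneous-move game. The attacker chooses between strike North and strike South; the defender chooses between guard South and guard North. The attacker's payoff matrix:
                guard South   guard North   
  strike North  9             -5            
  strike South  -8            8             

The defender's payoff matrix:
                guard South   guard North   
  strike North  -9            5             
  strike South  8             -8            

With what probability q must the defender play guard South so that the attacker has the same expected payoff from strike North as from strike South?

q = 13/30

For the attacker to be willing to mix, the attacker must be indifferent between strike North and strike South, which pins down the defender's mix.
  the attacker's payoff from strike North: q·9 + (1−q)·(-5) = 14q - 5
  the attacker's payoff from strike South: q·(-8) + (1−q)·8 = -16q + 8
  14q - 5 = -16q + 8  ⇒  30q = 13  ⇒  q = 13/30.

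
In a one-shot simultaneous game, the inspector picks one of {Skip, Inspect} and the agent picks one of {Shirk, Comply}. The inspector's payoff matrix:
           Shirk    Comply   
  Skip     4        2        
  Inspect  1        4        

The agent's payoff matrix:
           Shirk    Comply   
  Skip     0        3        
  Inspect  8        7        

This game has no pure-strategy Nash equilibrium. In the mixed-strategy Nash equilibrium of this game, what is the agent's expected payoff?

6

In a mixed equilibrium the agent is indifferent between Shirk and Comply; this condition fixes p.
  the agent's expected payoff from Shirk: p·0 + (1−p)·8 = -8p + 8
  the agent's expected payoff from Comply: p·3 + (1−p)·7 = -4p + 7
  -8p + 8 = -4p + 7  ⇒  -4p = -1  ⇒  p = 1/4.
At equilibrium the agent is indifferent across columns, so the agent's payoff equals the payoff from Shirk: (1/4)·0 + (3/4)·8 = 6.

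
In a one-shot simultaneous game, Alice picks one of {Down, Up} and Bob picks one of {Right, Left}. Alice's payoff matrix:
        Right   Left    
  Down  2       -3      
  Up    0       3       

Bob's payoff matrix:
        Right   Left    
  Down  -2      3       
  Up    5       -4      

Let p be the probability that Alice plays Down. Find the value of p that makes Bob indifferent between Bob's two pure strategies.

p = 9/14

In a mixed equilibrium Bob is indifferent between Right and Left; this condition fixes p.
  Bob's payoff from Right: p·(-2) + (1−p)·5 = -7p + 5
  Bob's payoff from Left: p·3 + (1−p)·(-4) = 7p - 4
  -7p + 5 = 7p - 4  ⇒  -14p = -9  ⇒  p = 9/14.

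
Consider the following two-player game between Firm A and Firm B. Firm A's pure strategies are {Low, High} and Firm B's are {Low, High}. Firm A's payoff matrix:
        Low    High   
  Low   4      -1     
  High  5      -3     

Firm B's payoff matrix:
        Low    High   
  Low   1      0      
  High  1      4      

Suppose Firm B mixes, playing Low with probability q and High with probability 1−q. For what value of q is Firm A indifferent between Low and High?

Set Firm A's expected payoff from Low equal to that from High:
  Firm A's payoff from Low: q·4 + (1−q)·(-1) = 5q - 1
  Firm A's payoff from High: q·5 + (1−q)·(-3) = 8q - 3
  5q - 1 = 8q - 3  ⇒  -3q = -2  ⇒  q = 2/3.

q = 2/3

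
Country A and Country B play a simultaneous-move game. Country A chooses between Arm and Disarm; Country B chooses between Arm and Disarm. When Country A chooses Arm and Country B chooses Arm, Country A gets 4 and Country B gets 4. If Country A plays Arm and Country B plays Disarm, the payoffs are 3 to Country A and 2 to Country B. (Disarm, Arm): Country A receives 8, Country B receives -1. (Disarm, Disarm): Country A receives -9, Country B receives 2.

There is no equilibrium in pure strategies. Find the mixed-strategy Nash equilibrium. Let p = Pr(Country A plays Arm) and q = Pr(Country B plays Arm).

Set Country B's expected payoff from Arm equal to that from Disarm:
  Country B's payoff from Arm: p·4 + (1−p)·(-1) = 5p - 1
  Country B's payoff from Disarm: p·2 + (1−p)·2 = 2
  5p - 1 = 2  ⇒  5p = 3  ⇒  p = 3/5.
Country A's indifference between Arm and Disarm determines Country B's mixing probability q:
  Country A's payoff to Arm: q·4 + (1−q)·3 = q + 3
  Country A's payoff to Disarm: q·8 + (1−q)·(-9) = 17q - 9
  q + 3 = 17q - 9  ⇒  -16q = -12  ⇒  q = 3/4.

p = 3/5, q = 3/4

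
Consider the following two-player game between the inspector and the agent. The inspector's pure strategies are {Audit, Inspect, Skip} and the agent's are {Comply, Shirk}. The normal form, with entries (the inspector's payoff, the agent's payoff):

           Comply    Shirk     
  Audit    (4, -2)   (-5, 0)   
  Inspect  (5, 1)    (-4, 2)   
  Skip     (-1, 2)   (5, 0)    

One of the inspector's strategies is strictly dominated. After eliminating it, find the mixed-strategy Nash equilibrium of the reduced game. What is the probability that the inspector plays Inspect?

p = 2/3

The inspector's strategy Audit is strictly dominated by Inspect: 5 > 4 and -4 > -5. Eliminate Audit.
In a mixed equilibrium the agent is indifferent between Comply and Shirk; this condition fixes p.
  the agent's payoff from Comply: p·1 + (1−p)·2 = -p + 2
  the agent's payoff from Shirk: p·2 + (1−p)·0 = 2p
  -p + 2 = 2p  ⇒  -3p = -2  ⇒  p = 2/3.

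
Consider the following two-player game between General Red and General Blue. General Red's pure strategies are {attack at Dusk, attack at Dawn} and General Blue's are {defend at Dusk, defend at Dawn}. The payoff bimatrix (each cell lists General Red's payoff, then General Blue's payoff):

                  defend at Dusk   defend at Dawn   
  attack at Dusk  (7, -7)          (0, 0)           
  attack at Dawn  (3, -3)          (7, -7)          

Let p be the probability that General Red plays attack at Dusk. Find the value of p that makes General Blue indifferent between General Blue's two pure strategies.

p = 4/11

General Red's mix must leave General Blue indifferent between defend at Dusk and defend at Dawn.
  General Blue's payoff to defend at Dusk: p·(-7) + (1−p)·(-3) = -4p - 3
  General Blue's payoff to defend at Dawn: p·0 + (1−p)·(-7) = 7p - 7
  -4p - 3 = 7p - 7  ⇒  -11p = -4  ⇒  p = 4/11.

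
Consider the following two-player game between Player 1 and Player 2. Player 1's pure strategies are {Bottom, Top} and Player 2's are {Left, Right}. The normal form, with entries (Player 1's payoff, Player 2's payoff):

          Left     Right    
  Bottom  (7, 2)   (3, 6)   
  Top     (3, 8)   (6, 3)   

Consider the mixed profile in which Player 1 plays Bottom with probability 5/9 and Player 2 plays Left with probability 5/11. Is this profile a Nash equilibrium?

Given Player 2's mix q = 5/11, Player 1's payoff from Bottom is 53/11 but from Top is 51/11. Player 1 strictly prefers Bottom, so Player 1 would not mix.
So the proposed profile is not a Nash equilibrium.

No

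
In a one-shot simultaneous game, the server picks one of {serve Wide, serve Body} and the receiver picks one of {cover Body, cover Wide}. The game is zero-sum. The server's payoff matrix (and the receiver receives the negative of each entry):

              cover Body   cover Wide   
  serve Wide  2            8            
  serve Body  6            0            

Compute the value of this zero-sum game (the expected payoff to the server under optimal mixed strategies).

v = 4

For the server to be willing to mix, the server must be indifferent between serve Wide and serve Body, which pins down the receiver's mix.
  the server's payoff to serve Wide: q·2 + (1−q)·8 = -6q + 8
  the server's payoff to serve Body: q·6 + (1−q)·0 = 6q
  -6q + 8 = 6q  ⇒  -12q = -8  ⇒  q = 2/3.
The value is the server's expected payoff against this mix (using serve Wide): (2/3)·2 + (1/3)·8 = 4.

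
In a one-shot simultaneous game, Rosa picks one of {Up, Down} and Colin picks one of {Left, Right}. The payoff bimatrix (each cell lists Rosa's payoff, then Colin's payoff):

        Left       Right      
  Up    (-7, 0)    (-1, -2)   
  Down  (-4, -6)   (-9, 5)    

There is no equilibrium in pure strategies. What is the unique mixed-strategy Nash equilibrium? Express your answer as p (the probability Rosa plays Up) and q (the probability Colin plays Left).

p = 11/13, q = 8/11

Set Colin's expected payoff from Left equal to that from Right:
  Colin's payoff to Left: p·0 + (1−p)·(-6) = 6p - 6
  Colin's payoff to Right: p·(-2) + (1−p)·5 = -7p + 5
  6p - 6 = -7p + 5  ⇒  13p = 11  ⇒  p = 11/13.
In a mixed equilibrium Rosa is indifferent between Up and Down; this condition fixes q.
  Rosa's payoff to Up: q·(-7) + (1−q)·(-1) = -6q - 1
  Rosa's payoff to Down: q·(-4) + (1−q)·(-9) = 5q - 9
  -6q - 1 = 5q - 9  ⇒  -11q = -8  ⇒  q = 8/11.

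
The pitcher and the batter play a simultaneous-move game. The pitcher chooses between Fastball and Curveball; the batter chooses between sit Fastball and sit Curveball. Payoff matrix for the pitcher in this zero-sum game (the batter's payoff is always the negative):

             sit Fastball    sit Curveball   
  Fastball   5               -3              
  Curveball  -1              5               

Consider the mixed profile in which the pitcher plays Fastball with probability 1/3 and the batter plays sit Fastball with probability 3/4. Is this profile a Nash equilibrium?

Given the pitcher's mix p = 1/3, the batter's payoff from sit Fastball is -1 but from sit Curveball is -7/3. The batter strictly prefers sit Fastball, so the batter would not mix.
So the proposed profile is not a Nash equilibrium.

No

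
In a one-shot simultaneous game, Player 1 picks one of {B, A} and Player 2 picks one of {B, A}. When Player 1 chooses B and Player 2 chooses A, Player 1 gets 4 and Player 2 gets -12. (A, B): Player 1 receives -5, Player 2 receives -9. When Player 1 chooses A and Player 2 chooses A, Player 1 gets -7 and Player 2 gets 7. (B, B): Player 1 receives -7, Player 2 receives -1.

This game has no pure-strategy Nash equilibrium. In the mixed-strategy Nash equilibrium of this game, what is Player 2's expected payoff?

-115/27

Player 2's indifference between B and A determines Player 1's mixing probability p:
  Player 2's expected payoff from B: p·(-1) + (1−p)·(-9) = 8p - 9
  Player 2's expected payoff from A: p·(-12) + (1−p)·7 = -19p + 7
  8p - 9 = -19p + 7  ⇒  27p = 16  ⇒  p = 16/27.
At equilibrium Player 2 is indifferent across columns, so Player 2's payoff equals the payoff from B: (16/27)·(-1) + (11/27)·(-9) = -115/27.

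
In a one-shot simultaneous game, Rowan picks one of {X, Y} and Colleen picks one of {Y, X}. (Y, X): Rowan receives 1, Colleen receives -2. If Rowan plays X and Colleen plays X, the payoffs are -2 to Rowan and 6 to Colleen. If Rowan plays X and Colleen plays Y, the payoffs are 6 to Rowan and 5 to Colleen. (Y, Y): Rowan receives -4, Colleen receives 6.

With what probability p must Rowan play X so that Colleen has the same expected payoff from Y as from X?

p = 8/9

For Colleen to be willing to mix, Colleen must be indifferent between Y and X, which pins down Rowan's mix.
  Colleen's expected payoff from Y: p·5 + (1−p)·6 = -p + 6
  Colleen's expected payoff from X: p·6 + (1−p)·(-2) = 8p - 2
  -p + 6 = 8p - 2  ⇒  -9p = -8  ⇒  p = 8/9.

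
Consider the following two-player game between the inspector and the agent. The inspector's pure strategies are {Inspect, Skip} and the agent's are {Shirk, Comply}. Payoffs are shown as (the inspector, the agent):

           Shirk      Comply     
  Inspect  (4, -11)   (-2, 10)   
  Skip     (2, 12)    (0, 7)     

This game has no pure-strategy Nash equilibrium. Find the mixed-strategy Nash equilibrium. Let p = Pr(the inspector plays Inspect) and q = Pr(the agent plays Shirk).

Set the agent's expected payoff from Shirk equal to that from Comply:
  the agent's payoff to Shirk: p·(-11) + (1−p)·12 = -23p + 12
  the agent's payoff to Comply: p·10 + (1−p)·7 = 3p + 7
  -23p + 12 = 3p + 7  ⇒  -26p = -5  ⇒  p = 5/26.
Set the inspector's expected payoff from Inspect equal to that from Skip:
  the inspector's expected payoff from Inspect: q·4 + (1−q)·(-2) = 6q - 2
  the inspector's expected payoff from Skip: q·2 + (1−q)·0 = 2q
  6q - 2 = 2q  ⇒  4q = 2  ⇒  q = 1/2.

p = 5/26, q = 1/2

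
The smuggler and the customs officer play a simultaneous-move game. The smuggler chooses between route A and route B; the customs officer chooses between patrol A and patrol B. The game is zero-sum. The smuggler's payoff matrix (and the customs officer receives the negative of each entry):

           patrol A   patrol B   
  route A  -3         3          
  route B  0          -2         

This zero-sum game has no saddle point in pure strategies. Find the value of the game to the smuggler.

v = -3/4

In a mixed equilibrium the smuggler is indifferent between route A and route B; this condition fixes q.
  the smuggler's payoff to route A: q·(-3) + (1−q)·3 = -6q + 3
  the smuggler's payoff to route B: q·0 + (1−q)·(-2) = 2q - 2
  -6q + 3 = 2q - 2  ⇒  -8q = -5  ⇒  q = 5/8.
The value is the smuggler's expected payoff against this mix (using route A): (5/8)·(-3) + (3/8)·3 = -3/4.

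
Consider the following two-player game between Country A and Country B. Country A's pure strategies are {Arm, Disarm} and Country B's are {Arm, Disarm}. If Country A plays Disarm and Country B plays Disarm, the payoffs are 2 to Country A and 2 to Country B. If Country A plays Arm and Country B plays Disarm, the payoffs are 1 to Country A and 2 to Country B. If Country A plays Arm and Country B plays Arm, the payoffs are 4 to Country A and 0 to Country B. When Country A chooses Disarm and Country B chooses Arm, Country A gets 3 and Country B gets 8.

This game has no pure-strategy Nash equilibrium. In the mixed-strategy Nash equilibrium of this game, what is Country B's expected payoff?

2

Country B's indifference between Arm and Disarm determines Country A's mixing probability p:
  Country B's expected payoff from Arm: p·0 + (1−p)·8 = -8p + 8
  Country B's expected payoff from Disarm: p·2 + (1−p)·2 = 2
  -8p + 8 = 2  ⇒  -8p = -6  ⇒  p = 3/4.
At equilibrium Country B is indifferent across columns, so Country B's payoff equals the payoff from Arm: (3/4)·0 + (1/4)·8 = 2.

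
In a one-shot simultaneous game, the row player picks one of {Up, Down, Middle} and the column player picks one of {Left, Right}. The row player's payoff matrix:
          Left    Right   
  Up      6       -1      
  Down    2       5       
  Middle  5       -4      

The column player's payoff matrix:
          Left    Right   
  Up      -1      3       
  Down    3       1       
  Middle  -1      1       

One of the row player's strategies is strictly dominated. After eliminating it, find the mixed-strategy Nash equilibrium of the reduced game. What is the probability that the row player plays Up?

The row player's strategy Middle is strictly dominated by Up: 6 > 5 and -1 > -4. Eliminate Middle.
The column player's indifference between Left and Right determines the row player's mixing probability p:
  the column player's expected payoff from Left: p·(-1) + (1−p)·3 = -4p + 3
  the column player's expected payoff from Right: p·3 + (1−p)·1 = 2p + 1
  -4p + 3 = 2p + 1  ⇒  -6p = -2  ⇒  p = 1/3.

p = 1/3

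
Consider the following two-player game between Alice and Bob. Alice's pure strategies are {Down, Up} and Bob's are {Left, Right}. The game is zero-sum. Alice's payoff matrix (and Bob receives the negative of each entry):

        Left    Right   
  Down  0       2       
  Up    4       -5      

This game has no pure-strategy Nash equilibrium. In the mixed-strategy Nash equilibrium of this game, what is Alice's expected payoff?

8/11

Set Alice's expected payoff from Down equal to that from Up:
  Alice's expected payoff from Down: q·0 + (1−q)·2 = -2q + 2
  Alice's expected payoff from Up: q·4 + (1−q)·(-5) = 9q - 5
  -2q + 2 = 9q - 5  ⇒  -11q = -7  ⇒  q = 7/11.
At equilibrium Alice is indifferent across rows, so Alice's payoff equals the payoff from Down: (7/11)·0 + (4/11)·2 = 8/11.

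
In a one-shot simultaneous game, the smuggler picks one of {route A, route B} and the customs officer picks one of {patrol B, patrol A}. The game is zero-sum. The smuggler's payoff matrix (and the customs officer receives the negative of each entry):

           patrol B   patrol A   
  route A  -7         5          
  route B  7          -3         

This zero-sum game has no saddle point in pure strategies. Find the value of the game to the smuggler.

v = 7/11

For the smuggler to be willing to mix, the smuggler must be indifferent between route A and route B, which pins down the customs officer's mix.
  the smuggler's payoff to route A: q·(-7) + (1−q)·5 = -12q + 5
  the smuggler's payoff to route B: q·7 + (1−q)·(-3) = 10q - 3
  -12q + 5 = 10q - 3  ⇒  -22q = -8  ⇒  q = 4/11.
The value is the smuggler's expected payoff against this mix (using route A): (4/11)·(-7) + (7/11)·5 = 7/11.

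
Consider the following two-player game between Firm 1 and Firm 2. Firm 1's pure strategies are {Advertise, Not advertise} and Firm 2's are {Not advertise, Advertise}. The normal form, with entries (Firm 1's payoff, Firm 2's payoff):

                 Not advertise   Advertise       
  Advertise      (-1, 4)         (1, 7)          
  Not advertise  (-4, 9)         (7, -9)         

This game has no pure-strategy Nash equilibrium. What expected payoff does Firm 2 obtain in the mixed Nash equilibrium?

In a mixed equilibrium Firm 2 is indifferent between Not advertise and Advertise; this condition fixes p.
  Firm 2's payoff to Not advertise: p·4 + (1−p)·9 = -5p + 9
  Firm 2's payoff to Advertise: p·7 + (1−p)·(-9) = 16p - 9
  -5p + 9 = 16p - 9  ⇒  -21p = -18  ⇒  p = 6/7.
At equilibrium Firm 2 is indifferent across columns, so Firm 2's payoff equals the payoff from Not advertise: (6/7)·4 + (1/7)·9 = 33/7.

33/7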